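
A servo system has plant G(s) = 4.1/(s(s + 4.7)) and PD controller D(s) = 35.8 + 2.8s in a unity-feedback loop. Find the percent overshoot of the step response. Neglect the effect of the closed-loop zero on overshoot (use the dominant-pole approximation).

5.97%

Forward path: (35.8 + 2.8s)·4.1/(s(s+4.7)). The closed-loop characteristic equation is s² + (4.7 + 4.1·2.8)s + 4.1·35.8 = 0.
That is s² + 16.18s + 146.8 = 0, so ω_n = 12.12 rad/s and ζ = 16.18/(2·12.12) = 0.6678.
%OS = 100·exp(−πζ/√(1−ζ²)) = 5.97%.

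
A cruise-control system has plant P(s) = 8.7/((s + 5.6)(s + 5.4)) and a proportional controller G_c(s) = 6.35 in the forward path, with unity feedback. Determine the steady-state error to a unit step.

0.354

The loop is type 0. Static position error constant K_pos = G_c(0)·P(0) = 6.35·0.2877 = 1.827.
Steady-state error to a unit step: e_ss = 1/(1+K_pos) = 1/2.827 = 0.354.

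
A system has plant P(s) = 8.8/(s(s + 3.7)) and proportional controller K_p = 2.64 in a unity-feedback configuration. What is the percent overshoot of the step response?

27.1%

Closed-loop characteristic equation: s² + 3.7s + 23.23 = 0, so ω_n = 4.82 rad/s and ζ = 3.7/(2·4.82) = 0.3838.
%OS = 100·exp(−πζ/√(1−ζ²)) = 100·exp(−π·0.3838/√0.8527) = 27.1%.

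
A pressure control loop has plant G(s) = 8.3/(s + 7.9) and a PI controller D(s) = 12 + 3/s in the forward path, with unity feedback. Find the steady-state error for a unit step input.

0

The open loop D(s)G(s) has a pole at the origin (type 1), so the static position error constant is infinite and e_ss = 1/(1+∞) = 0.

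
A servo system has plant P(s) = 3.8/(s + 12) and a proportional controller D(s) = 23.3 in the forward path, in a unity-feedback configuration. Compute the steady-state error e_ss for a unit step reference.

0.119

The loop is type 0. Static position error constant K_pos = D(0)·P(0) = 23.3·0.3167 = 7.378.
Steady-state error to a unit step: e_ss = 1/(1+K_pos) = 1/8.378 = 0.119.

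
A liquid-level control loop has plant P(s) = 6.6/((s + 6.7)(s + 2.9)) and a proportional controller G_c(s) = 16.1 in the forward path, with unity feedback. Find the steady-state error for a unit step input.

0.155

The loop is type 0. Static position error constant K_pos = G_c(0)·P(0) = 16.1·0.3397 = 5.469.
Steady-state error to a unit step: e_ss = 1/(1+K_pos) = 1/6.469 = 0.155.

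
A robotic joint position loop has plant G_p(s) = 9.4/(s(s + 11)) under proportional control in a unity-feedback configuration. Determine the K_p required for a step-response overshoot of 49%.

K_p = 65.6

From %OS = 100·exp(−πζ/√(1−ζ²)) = 49%, ζ = −ln(0.49)/√(π²+ln²(0.49)) = 0.2214.
Characteristic equation s² + 11s + 9.4K_p = 0 gives ζ = 11/(2√(9.4K_p)).
Setting ζ = 0.2214: √(9.4K_p) = 11/(2·0.2214) = 24.84, so K_p = 617/9.4 = 65.6.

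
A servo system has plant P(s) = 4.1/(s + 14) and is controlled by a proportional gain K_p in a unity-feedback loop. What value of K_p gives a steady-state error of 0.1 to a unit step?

K_p = 30.7

The loop is type 0, so e_ss(step) = 1/(1 + K_pos) with K_pos = K_p·P(0).
P(0) = 0.2929. Require 1/(1 + K_p·0.2929) = 0.1, so 1 + 0.2929·K_p = 10.
K_p = (10 − 1)/0.2929 = 30.7.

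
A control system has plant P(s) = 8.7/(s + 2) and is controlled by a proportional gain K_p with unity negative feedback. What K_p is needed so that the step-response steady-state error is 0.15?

K_p = 1.3

Steady-state error for a unit step on this type-0 loop is 1/(1 + K_p·P(0)).
P(0) = 4.35. Require 1/(1 + K_p·4.35) = 0.15, so 1 + 4.35·K_p = 6.667.
K_p = (6.667 − 1)/4.35 = 1.3.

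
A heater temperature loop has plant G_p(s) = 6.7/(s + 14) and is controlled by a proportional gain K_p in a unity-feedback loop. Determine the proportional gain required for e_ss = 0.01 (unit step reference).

Steady-state error for a unit step on this type-0 loop is 1/(1 + K_p·G_p(0)).
G_p(0) = 0.4786. Require 1/(1 + K_p·0.4786) = 0.01, so 1 + 0.4786·K_p = 100.
K_p = (100 − 1)/0.4786 = 207.

K_p = 207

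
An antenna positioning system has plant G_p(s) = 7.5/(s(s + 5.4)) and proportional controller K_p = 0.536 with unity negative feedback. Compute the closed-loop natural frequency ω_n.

With unity feedback the closed-loop characteristic equation is s² + 5.4s + 0.536·7.5 = s² + 5.4s + 4.02 = 0.
Matching s² + 2ζω_n s + ω_n²: ω_n = √4.02 = 2.005 rad/s and 2ζω_n = 5.4, so ζ = 5.4/(2·2.005) = 1.35.

ω_n = 2 rad/s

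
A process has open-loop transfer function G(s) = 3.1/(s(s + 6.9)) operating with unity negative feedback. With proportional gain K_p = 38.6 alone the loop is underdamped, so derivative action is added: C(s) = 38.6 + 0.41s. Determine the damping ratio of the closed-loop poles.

Forward path: (38.6 + 0.41s)·3.1/(s(s+6.9)). The closed-loop characteristic equation is s² + (6.9 + 3.1·0.41)s + 3.1·38.6 = 0.
That is s² + 8.171s + 119.7 = 0, so ω_n = 10.94 rad/s and ζ = 8.171/(2·10.94) = 0.3735.

ζ = 0.373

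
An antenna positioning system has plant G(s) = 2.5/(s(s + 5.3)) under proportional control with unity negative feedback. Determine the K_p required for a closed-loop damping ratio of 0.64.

Closed-loop characteristic equation: s² + 5.3s + K_p·2.5 = 0.
So ω_n = √(2.5K_p) and 2ζω_n = 5.3, giving ζ = 5.3/(2√(2.5K_p)).
Setting ζ = 0.64: √(2.5K_p) = 5.3/(2·0.64) = 4.141, so K_p = 17.14/2.5 = 6.86.

K_p = 6.86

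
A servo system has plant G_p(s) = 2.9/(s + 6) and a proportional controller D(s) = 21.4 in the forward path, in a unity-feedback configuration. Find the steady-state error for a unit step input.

0.0882

The loop is type 0. Static position error constant K_pos = D(0)·G_p(0) = 21.4·0.4833 = 10.34.
Steady-state error to a unit step: e_ss = 1/(1+K_pos) = 1/11.34 = 0.0882.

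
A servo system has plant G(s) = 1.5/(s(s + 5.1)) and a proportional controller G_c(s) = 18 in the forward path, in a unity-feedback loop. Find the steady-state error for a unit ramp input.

0.189

The loop has one pole at the origin (type 1). Velocity error constant K_v = lim_{s→0} s·G_c(s)G(s) = 18·1.5/5.1 = 5.294.
Steady-state error to a unit ramp: e_ss = 1/K_v = 0.189.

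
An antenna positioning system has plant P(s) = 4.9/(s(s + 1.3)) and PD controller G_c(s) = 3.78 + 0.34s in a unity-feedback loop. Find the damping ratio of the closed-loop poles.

ζ = 0.345

Forward path: (3.78 + 0.34s)·4.9/(s(s+1.3)). The closed-loop characteristic equation is s² + (1.3 + 4.9·0.34)s + 4.9·3.78 = 0.
That is s² + 2.966s + 18.52 = 0, so ω_n = 4.304 rad/s and ζ = 2.966/(2·4.304) = 0.3446.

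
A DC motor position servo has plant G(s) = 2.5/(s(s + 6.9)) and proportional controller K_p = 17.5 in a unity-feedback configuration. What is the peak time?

Closed-loop characteristic equation: s² + 6.9s + 43.75 = 0, so ω_n = 6.614 rad/s and ζ = 6.9/(2·6.614) = 0.5216.
Damped frequency ω_d = ω_n√(1−ζ²) = 5.643 rad/s, so peak time T_p = π/ω_d = 0.557 s.

T_p = 0.557 s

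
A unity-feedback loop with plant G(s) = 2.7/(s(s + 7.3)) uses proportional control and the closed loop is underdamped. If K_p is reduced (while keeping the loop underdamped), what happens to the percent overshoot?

ζ = 7.3/(2√(2.7K_p)) rises as K_p falls; higher damping means less overshoot.

decrease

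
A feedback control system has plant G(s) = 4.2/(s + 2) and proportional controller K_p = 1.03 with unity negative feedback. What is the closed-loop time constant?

τ = 0.158 s

Closed-loop transfer function: T(s) = K_p·G(s)/(1 + K_p·G(s)) = 4.326/(s + 2 + 4.326) = 4.326/(s + 6.326).
Time constant τ = 1/6.326 = 0.158 s.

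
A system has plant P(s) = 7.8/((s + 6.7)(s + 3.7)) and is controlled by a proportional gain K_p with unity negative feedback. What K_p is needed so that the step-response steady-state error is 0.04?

K_p = 76.3

For a type-0 loop with proportional control, e_ss = 1/(1 + K_p·P(0)).
P(0) = 0.3146. Require 1/(1 + K_p·0.3146) = 0.04, so 1 + 0.3146·K_p = 25.
K_p = (25 − 1)/0.3146 = 76.3.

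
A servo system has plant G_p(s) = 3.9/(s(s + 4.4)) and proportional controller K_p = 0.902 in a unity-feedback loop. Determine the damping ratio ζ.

The closed-loop denominator is s(s+4.4) + 0.902·3.9 = s² + 4.4s + 3.518.
So ω_n² = 3.518 ⇒ ω_n = 1.876 rad/s, and ζ = 4.4/(2ω_n) = 1.17.

ζ = 1.17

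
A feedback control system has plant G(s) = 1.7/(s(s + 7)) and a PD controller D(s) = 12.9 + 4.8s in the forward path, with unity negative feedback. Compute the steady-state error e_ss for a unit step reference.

0

The open loop D(s)G(s) has a pole at the origin (type 1), so the static position error constant is infinite and e_ss = 1/(1+∞) = 0.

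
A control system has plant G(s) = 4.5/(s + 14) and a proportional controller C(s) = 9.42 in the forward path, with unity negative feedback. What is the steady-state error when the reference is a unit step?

0.248

The loop is type 0. Static position error constant K_pos = C(0)·G(0) = 9.42·0.3214 = 3.028.
Steady-state error to a unit step: e_ss = 1/(1+K_pos) = 1/4.028 = 0.248.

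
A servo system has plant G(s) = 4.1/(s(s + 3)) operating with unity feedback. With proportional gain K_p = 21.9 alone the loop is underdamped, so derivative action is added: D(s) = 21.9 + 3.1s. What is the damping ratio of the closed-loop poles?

Forward path: (21.9 + 3.1s)·4.1/(s(s+3)). The closed-loop characteristic equation is s² + (3 + 4.1·3.1)s + 4.1·21.9 = 0.
That is s² + 15.71s + 89.79 = 0, so ω_n = 9.476 rad/s and ζ = 15.71/(2·9.476) = 0.829.

ζ = 0.829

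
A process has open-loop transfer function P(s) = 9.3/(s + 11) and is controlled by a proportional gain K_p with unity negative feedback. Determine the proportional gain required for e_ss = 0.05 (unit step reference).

K_p = 22.5

Steady-state error for a unit step on this type-0 loop is 1/(1 + K_p·P(0)).
P(0) = 0.8455. Require 1/(1 + K_p·0.8455) = 0.05, so 1 + 0.8455·K_p = 20.
K_p = (20 − 1)/0.8455 = 22.5.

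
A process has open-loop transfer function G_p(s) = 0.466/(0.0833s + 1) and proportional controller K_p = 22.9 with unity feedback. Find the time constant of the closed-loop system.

τ = 0.00714 s

Closed loop: T(s) = K_p·G_p/(1+K_p·G_p) = 10.67/(0.0833s + 1 + 10.67), with pole at s = −(1 + 10.67)/0.0833 = −140.1.
Closed-loop time constant τ = 1/140.1 = 0.00714 s.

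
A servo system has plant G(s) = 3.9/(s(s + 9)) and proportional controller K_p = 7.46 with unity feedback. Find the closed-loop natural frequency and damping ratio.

With unity feedback the closed-loop characteristic equation is s² + 9s + 7.46·3.9 = s² + 9s + 29.09 = 0.
Matching s² + 2ζω_n s + ω_n²: ω_n = √29.09 = 5.394 rad/s and 2ζω_n = 9, so ζ = 9/(2·5.394) = 0.834.

ω_n = 5.39 rad/s, ζ = 0.834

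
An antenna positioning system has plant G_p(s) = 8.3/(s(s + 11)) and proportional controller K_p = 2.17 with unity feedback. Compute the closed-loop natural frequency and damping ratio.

ω_n = 4.24 rad/s, ζ = 1.3

1 + K_p·G_p(s) = 0 gives s² + 11s + 18.01 = 0.
Matching s² + 2ζω_n s + ω_n²: ω_n = √18.01 = 4.244 rad/s and 2ζω_n = 11, so ζ = 11/(2·4.244) = 1.3.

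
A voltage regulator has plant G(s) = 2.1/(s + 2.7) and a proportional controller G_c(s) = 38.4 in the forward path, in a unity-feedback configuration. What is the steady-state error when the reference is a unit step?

0.0324

The loop is type 0. Static position error constant K_pos = G_c(0)·G(0) = 38.4·0.7778 = 29.87.
Steady-state error to a unit step: e_ss = 1/(1+K_pos) = 1/30.87 = 0.0324.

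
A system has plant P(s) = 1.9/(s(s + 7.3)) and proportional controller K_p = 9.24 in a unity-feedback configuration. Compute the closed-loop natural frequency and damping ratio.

With unity feedback the closed-loop characteristic equation is s² + 7.3s + 9.24·1.9 = s² + 7.3s + 17.56 = 0.
Matching s² + 2ζω_n s + ω_n²: ω_n = √17.56 = 4.19 rad/s and 2ζω_n = 7.3, so ζ = 7.3/(2·4.19) = 0.871.

ω_n = 4.19 rad/s, ζ = 0.871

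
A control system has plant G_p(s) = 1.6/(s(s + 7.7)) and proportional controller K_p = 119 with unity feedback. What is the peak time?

The closed-loop denominator s² + 7.7s + 190.4 gives ω_n = √190.4 = 13.8 and ζ = 7.7/(2ω_n) = 0.279.
Damped frequency ω_d = ω_n√(1−ζ²) = 13.25 rad/s, so peak time T_p = π/ω_d = 0.237 s.

T_p = 0.237 s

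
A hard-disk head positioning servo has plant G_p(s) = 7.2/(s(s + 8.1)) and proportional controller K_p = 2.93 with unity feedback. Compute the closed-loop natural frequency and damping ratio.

ω_n = 4.59 rad/s, ζ = 0.882

With unity feedback the closed-loop characteristic equation is s² + 8.1s + 2.93·7.2 = s² + 8.1s + 21.1 = 0.
So ω_n² = 21.1 ⇒ ω_n = 4.593 rad/s, and ζ = 8.1/(2ω_n) = 0.882.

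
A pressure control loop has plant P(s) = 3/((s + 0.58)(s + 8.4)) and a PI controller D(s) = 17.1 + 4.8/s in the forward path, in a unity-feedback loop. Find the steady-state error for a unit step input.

0

The open loop D(s)P(s) has a pole at the origin (type 1), so the static position error constant is infinite and e_ss = 1/(1+∞) = 0.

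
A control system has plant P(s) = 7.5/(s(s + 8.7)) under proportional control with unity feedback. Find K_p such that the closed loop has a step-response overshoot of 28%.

K_p = 17.9

From %OS = 100·exp(−πζ/√(1−ζ²)) = 28%, ζ = −ln(0.28)/√(π²+ln²(0.28)) = 0.3755.
Characteristic equation s² + 8.7s + 7.5K_p = 0 gives ζ = 8.7/(2√(7.5K_p)).
Setting ζ = 0.3755: √(7.5K_p) = 8.7/(2·0.3755) = 11.58, so K_p = 134.2/7.5 = 17.9.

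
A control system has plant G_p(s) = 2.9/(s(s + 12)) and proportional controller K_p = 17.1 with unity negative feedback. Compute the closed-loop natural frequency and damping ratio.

With unity feedback the closed-loop characteristic equation is s² + 12s + 17.1·2.9 = s² + 12s + 49.59 = 0.
So ω_n² = 49.59 ⇒ ω_n = 7.042 rad/s, and ζ = 12/(2ω_n) = 0.852.

ω_n = 7.04 rad/s, ζ = 0.852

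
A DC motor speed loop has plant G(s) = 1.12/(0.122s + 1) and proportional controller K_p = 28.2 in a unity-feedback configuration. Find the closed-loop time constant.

τ = 0.00374 s

Closed loop: T(s) = K_p·G/(1+K_p·G) = 31.58/(0.122s + 1 + 31.58), with pole at s = −(1 + 31.58)/0.122 = −267.1.
Closed-loop time constant τ = 1/267.1 = 0.00374 s.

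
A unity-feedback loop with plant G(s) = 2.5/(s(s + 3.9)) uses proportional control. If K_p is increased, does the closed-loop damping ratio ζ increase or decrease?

decrease

ζ = 3.9/(2√(2.5K_p)); increasing K_p raises the denominator, so ζ falls.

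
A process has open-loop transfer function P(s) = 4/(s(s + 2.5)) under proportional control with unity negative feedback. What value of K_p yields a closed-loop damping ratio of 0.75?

Closed-loop characteristic equation: s² + 2.5s + K_p·4 = 0.
So ω_n = √(4K_p) and 2ζω_n = 2.5, giving ζ = 2.5/(2√(4K_p)).
Setting ζ = 0.75: √(4K_p) = 2.5/(2·0.75) = 1.667, so K_p = 2.778/4 = 0.694.

K_p = 0.694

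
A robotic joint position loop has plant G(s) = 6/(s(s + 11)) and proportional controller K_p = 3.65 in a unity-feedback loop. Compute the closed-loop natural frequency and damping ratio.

With unity feedback the closed-loop characteristic equation is s² + 11s + 3.65·6 = s² + 11s + 21.9 = 0.
Matching s² + 2ζω_n s + ω_n²: ω_n = √21.9 = 4.68 rad/s and 2ζω_n = 11, so ζ = 11/(2·4.68) = 1.18.

ω_n = 4.68 rad/s, ζ = 1.18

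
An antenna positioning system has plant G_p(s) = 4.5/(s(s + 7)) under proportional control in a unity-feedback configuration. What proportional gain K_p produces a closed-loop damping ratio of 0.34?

Closed-loop characteristic equation: s² + 7s + K_p·4.5 = 0.
So ω_n = √(4.5K_p) and 2ζω_n = 7, giving ζ = 7/(2√(4.5K_p)).
Setting ζ = 0.34: √(4.5K_p) = 7/(2·0.34) = 10.29, so K_p = 106/4.5 = 23.5.

K_p = 23.5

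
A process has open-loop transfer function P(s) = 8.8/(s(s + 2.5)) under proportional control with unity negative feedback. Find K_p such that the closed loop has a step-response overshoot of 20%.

K_p = 0.854

From %OS = 100·exp(−πζ/√(1−ζ²)) = 20%, ζ = −ln(0.2)/√(π²+ln²(0.2)) = 0.4559.
Characteristic equation s² + 2.5s + 8.8K_p = 0 gives ζ = 2.5/(2√(8.8K_p)).
Setting ζ = 0.4559: √(8.8K_p) = 2.5/(2·0.4559) = 2.742, so K_p = 7.516/8.8 = 0.854.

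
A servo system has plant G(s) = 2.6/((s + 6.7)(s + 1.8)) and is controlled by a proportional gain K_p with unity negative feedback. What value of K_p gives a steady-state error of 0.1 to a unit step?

Steady-state error for a unit step on this type-0 loop is 1/(1 + K_p·G(0)).
G(0) = 0.2156. Require 1/(1 + K_p·0.2156) = 0.1, so 1 + 0.2156·K_p = 10.
K_p = (10 − 1)/0.2156 = 41.7.

K_p = 41.7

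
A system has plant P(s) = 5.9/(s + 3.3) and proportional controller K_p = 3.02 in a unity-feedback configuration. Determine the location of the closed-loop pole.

s = -21.12

Closed-loop transfer function: T(s) = K_p·P(s)/(1 + K_p·P(s)) = 17.82/(s + 3.3 + 17.82) = 17.82/(s + 21.12).
The closed-loop pole is at s = −21.12.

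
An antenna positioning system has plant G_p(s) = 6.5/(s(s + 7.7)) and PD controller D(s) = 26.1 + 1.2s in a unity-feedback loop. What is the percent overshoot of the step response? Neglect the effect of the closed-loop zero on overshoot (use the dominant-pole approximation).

9.77%

Forward path: (26.1 + 1.2s)·6.5/(s(s+7.7)). The closed-loop characteristic equation is s² + (7.7 + 6.5·1.2)s + 6.5·26.1 = 0.
That is s² + 15.5s + 169.7 = 0, so ω_n = 13.02 rad/s and ζ = 15.5/(2·13.02) = 0.595.
%OS = 100·exp(−πζ/√(1−ζ²)) = 9.77%.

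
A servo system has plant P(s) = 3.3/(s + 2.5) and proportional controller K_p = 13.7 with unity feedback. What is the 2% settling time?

Closed-loop transfer function: T(s) = K_p·P(s)/(1 + K_p·P(s)) = 45.21/(s + 2.5 + 45.21) = 45.21/(s + 47.71).
Time constant τ = 1/47.71 = 0.02096 s, so the 2% settling time is about 4τ = 0.0838 s.

T_s ≈ 0.0838 s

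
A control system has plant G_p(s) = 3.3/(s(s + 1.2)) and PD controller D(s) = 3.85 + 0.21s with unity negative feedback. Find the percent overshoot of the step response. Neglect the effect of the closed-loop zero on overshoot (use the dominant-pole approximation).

42.1%

Forward path: (3.85 + 0.21s)·3.3/(s(s+1.2)). The closed-loop characteristic equation is s² + (1.2 + 3.3·0.21)s + 3.3·3.85 = 0.
That is s² + 1.893s + 12.71 = 0, so ω_n = 3.564 rad/s and ζ = 1.893/(2·3.564) = 0.2655.
%OS = 100·exp(−πζ/√(1−ζ²)) = 42.1%.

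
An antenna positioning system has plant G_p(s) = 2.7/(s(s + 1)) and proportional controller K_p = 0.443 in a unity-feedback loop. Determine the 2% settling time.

Closed-loop characteristic equation: s² + 1s + 1.196 = 0, so ω_n = 1.094 rad/s and ζ = 1/(2·1.094) = 0.4572.
2% settling time T_s ≈ 4/(ζω_n) = 4/0.5 = 8 s.

T_s ≈ 8 s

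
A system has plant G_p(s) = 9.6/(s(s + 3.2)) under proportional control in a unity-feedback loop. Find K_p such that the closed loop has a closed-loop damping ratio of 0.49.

K_p = 1.11

Closed-loop characteristic equation: s² + 3.2s + K_p·9.6 = 0.
So ω_n = √(9.6K_p) and 2ζω_n = 3.2, giving ζ = 3.2/(2√(9.6K_p)).
Setting ζ = 0.49: √(9.6K_p) = 3.2/(2·0.49) = 3.265, so K_p = 10.66/9.6 = 1.11.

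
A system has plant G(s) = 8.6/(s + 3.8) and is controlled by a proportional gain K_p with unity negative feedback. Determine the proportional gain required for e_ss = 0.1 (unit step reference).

K_p = 3.98

Steady-state error for a unit step on this type-0 loop is 1/(1 + K_p·G(0)).
G(0) = 2.263. Require 1/(1 + K_p·2.263) = 0.1, so 1 + 2.263·K_p = 10.
K_p = (10 − 1)/2.263 = 3.98.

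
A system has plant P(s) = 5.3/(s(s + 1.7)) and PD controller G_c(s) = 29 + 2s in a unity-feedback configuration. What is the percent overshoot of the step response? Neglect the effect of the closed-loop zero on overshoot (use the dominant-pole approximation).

16.6%

Forward path: (29 + 2s)·5.3/(s(s+1.7)). The closed-loop characteristic equation is s² + (1.7 + 5.3·2)s + 5.3·29 = 0.
That is s² + 12.3s + 153.7 = 0, so ω_n = 12.4 rad/s and ζ = 12.3/(2·12.4) = 0.4961.
%OS = 100·exp(−πζ/√(1−ζ²)) = 16.6%.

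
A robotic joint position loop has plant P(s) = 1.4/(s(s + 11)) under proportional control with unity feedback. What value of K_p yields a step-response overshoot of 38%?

From %OS = 100·exp(−πζ/√(1−ζ²)) = 38%, ζ = −ln(0.38)/√(π²+ln²(0.38)) = 0.2943.
Characteristic equation s² + 11s + 1.4K_p = 0 gives ζ = 11/(2√(1.4K_p)).
Setting ζ = 0.2943: √(1.4K_p) = 11/(2·0.2943) = 18.69, so K_p = 349.1/1.4 = 249.

K_p = 249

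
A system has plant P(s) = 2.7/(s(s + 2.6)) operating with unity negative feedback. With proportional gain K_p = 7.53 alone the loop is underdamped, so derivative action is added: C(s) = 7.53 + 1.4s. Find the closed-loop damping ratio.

Forward path: (7.53 + 1.4s)·2.7/(s(s+2.6)). The closed-loop characteristic equation is s² + (2.6 + 2.7·1.4)s + 2.7·7.53 = 0.
That is s² + 6.38s + 20.33 = 0, so ω_n = 4.509 rad/s and ζ = 6.38/(2·4.509) = 0.7075.

ζ = 0.707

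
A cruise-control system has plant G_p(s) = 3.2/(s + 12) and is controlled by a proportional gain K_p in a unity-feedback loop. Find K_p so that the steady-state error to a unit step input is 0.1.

For a type-0 loop with proportional control, e_ss = 1/(1 + K_p·G_p(0)).
G_p(0) = 0.2667. Require 1/(1 + K_p·0.2667) = 0.1, so 1 + 0.2667·K_p = 10.
K_p = (10 − 1)/0.2667 = 33.8.

K_p = 33.8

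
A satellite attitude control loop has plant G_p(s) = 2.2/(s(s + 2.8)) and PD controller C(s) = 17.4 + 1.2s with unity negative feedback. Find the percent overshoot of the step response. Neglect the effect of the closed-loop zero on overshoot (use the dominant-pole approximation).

21.5%

Forward path: (17.4 + 1.2s)·2.2/(s(s+2.8)). The closed-loop characteristic equation is s² + (2.8 + 2.2·1.2)s + 2.2·17.4 = 0.
That is s² + 5.44s + 38.28 = 0, so ω_n = 6.187 rad/s and ζ = 5.44/(2·6.187) = 0.4396.
%OS = 100·exp(−πζ/√(1−ζ²)) = 21.5%.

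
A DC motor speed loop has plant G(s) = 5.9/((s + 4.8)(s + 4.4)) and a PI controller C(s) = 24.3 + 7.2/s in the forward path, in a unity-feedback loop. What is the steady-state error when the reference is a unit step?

The open loop C(s)G(s) has a pole at the origin (type 1), so the static position error constant is infinite and e_ss = 1/(1+∞) = 0.

0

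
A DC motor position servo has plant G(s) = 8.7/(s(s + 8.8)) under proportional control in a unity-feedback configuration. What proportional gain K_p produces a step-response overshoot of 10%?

K_p = 6.37

From %OS = 100·exp(−πζ/√(1−ζ²)) = 10%, ζ = −ln(0.1)/√(π²+ln²(0.1)) = 0.5912.
Characteristic equation s² + 8.8s + 8.7K_p = 0 gives ζ = 8.8/(2√(8.7K_p)).
Setting ζ = 0.5912: √(8.7K_p) = 8.8/(2·0.5912) = 7.443, so K_p = 55.4/8.7 = 6.37.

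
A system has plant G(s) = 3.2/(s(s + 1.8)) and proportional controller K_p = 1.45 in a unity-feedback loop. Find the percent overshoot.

23.6%

The closed-loop denominator s² + 1.8s + 4.64 gives ω_n = √4.64 = 2.154 and ζ = 1.8/(2ω_n) = 0.4178.
%OS = 100·exp(−πζ/√(1−ζ²)) = 100·exp(−π·0.4178/√0.8254) = 23.6%.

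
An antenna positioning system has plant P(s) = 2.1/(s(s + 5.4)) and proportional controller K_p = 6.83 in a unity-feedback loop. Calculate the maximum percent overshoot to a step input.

The closed-loop denominator s² + 5.4s + 14.34 gives ω_n = √14.34 = 3.787 and ζ = 5.4/(2ω_n) = 0.7129.
%OS = 100·exp(−πζ/√(1−ζ²)) = 100·exp(−π·0.7129/√0.4917) = 4.1%.

4.1%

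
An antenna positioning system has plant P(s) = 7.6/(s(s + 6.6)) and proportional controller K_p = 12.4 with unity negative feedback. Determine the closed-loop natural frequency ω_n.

ω_n = 9.71 rad/s

1 + K_p·P(s) = 0 gives s² + 6.6s + 94.24 = 0.
So ω_n² = 94.24 ⇒ ω_n = 9.708 rad/s, and ζ = 6.6/(2ω_n) = 0.34.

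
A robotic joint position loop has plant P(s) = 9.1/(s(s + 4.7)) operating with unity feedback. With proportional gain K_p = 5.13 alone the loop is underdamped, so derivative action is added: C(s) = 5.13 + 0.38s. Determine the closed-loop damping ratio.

ζ = 0.597

Forward path: (5.13 + 0.38s)·9.1/(s(s+4.7)). The closed-loop characteristic equation is s² + (4.7 + 9.1·0.38)s + 9.1·5.13 = 0.
That is s² + 8.158s + 46.68 = 0, so ω_n = 6.832 rad/s and ζ = 8.158/(2·6.832) = 0.597.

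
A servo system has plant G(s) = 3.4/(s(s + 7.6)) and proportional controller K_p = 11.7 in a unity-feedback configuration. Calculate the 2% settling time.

From 1 + K_pG(s) = 0: s² + 7.6s + 39.78 = 0 ⇒ ω_n = 6.307, ζ = 0.6025.
2% settling time T_s ≈ 4/(ζω_n) = 4/3.8 = 1.05 s.

T_s ≈ 1.05 s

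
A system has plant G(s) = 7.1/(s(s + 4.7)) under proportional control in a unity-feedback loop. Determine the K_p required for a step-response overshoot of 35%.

From %OS = 100·exp(−πζ/√(1−ζ²)) = 35%, ζ = −ln(0.35)/√(π²+ln²(0.35)) = 0.3169.
Characteristic equation s² + 4.7s + 7.1K_p = 0 gives ζ = 4.7/(2√(7.1K_p)).
Setting ζ = 0.3169: √(7.1K_p) = 4.7/(2·0.3169) = 7.415, so K_p = 54.98/7.1 = 7.74.

K_p = 7.74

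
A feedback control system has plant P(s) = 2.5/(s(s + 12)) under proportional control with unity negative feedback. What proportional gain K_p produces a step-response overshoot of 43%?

From %OS = 100·exp(−πζ/√(1−ζ²)) = 43%, ζ = −ln(0.43)/√(π²+ln²(0.43)) = 0.2594.
Characteristic equation s² + 12s + 2.5K_p = 0 gives ζ = 12/(2√(2.5K_p)).
Setting ζ = 0.2594: √(2.5K_p) = 12/(2·0.2594) = 23.13, so K_p = 534.8/2.5 = 214.

K_p = 214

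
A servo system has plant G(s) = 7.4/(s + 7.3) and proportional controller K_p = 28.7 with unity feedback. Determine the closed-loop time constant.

Closed-loop transfer function: T(s) = K_p·G(s)/(1 + K_p·G(s)) = 212.4/(s + 7.3 + 212.4) = 212.4/(s + 219.7).
Time constant τ = 1/219.7 = 0.00455 s.

τ = 0.00455 s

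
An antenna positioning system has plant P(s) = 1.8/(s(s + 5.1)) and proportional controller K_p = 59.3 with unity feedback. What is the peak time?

T_p = 0.314 s

Closed-loop characteristic equation: s² + 5.1s + 106.7 = 0, so ω_n = 10.33 rad/s and ζ = 5.1/(2·10.33) = 0.2468.
Damped frequency ω_d = ω_n√(1−ζ²) = 10.01 rad/s, so peak time T_p = π/ω_d = 0.314 s.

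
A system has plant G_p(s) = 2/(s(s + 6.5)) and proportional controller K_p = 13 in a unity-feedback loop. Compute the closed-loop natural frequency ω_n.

The closed-loop denominator is s(s+6.5) + 13·2 = s² + 6.5s + 26.
Matching s² + 2ζω_n s + ω_n²: ω_n = √26 = 5.099 rad/s and 2ζω_n = 6.5, so ζ = 6.5/(2·5.099) = 0.637.

ω_n = 5.1 rad/s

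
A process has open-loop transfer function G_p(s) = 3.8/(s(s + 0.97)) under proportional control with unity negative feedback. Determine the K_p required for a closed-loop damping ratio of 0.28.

Closed-loop characteristic equation: s² + 0.97s + K_p·3.8 = 0.
So ω_n = √(3.8K_p) and 2ζω_n = 0.97, giving ζ = 0.97/(2√(3.8K_p)).
Setting ζ = 0.28: √(3.8K_p) = 0.97/(2·0.28) = 1.732, so K_p = 3/3.8 = 0.79.

K_p = 0.79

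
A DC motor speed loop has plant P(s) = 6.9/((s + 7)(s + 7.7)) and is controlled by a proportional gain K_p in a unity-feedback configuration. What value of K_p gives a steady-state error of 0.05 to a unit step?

K_p = 148

The loop is type 0, so e_ss(step) = 1/(1 + K_pos) with K_pos = K_p·P(0).
P(0) = 0.128. Require 1/(1 + K_p·0.128) = 0.05, so 1 + 0.128·K_p = 20.
K_p = (20 − 1)/0.128 = 148.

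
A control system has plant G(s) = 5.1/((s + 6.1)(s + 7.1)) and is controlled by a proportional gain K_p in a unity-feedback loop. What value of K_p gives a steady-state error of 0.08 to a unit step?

The loop is type 0, so e_ss(step) = 1/(1 + K_pos) with K_pos = K_p·G(0).
G(0) = 0.1178. Require 1/(1 + K_p·0.1178) = 0.08, so 1 + 0.1178·K_p = 12.5.
K_p = (12.5 − 1)/0.1178 = 97.7.

K_p = 97.7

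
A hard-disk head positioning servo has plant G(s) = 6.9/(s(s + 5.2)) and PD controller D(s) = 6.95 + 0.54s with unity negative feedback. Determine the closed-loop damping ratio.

Forward path: (6.95 + 0.54s)·6.9/(s(s+5.2)). The closed-loop characteristic equation is s² + (5.2 + 6.9·0.54)s + 6.9·6.95 = 0.
That is s² + 8.926s + 47.96 = 0, so ω_n = 6.925 rad/s and ζ = 8.926/(2·6.925) = 0.6445.

ζ = 0.644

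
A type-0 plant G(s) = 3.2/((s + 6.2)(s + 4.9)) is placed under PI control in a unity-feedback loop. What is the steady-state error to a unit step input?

The PI controller's integrator makes the forward path type 1, so e_ss to a step is zero.

0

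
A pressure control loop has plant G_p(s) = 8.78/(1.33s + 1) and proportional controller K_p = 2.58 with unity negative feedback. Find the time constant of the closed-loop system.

τ = 0.0562 s

Closed loop: T(s) = K_p·G_p/(1+K_p·G_p) = 22.65/(1.33s + 1 + 22.65), with pole at s = −(1 + 22.65)/1.33 = −17.78.
Closed-loop time constant τ = 1/17.78 = 0.0562 s.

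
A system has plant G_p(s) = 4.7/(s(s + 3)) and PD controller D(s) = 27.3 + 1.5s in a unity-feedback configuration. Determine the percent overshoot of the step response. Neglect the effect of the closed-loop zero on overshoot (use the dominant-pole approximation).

Forward path: (27.3 + 1.5s)·4.7/(s(s+3)). The closed-loop characteristic equation is s² + (3 + 4.7·1.5)s + 4.7·27.3 = 0.
That is s² + 10.05s + 128.3 = 0, so ω_n = 11.33 rad/s and ζ = 10.05/(2·11.33) = 0.4436.
%OS = 100·exp(−πζ/√(1−ζ²)) = 21.1%.

21.1%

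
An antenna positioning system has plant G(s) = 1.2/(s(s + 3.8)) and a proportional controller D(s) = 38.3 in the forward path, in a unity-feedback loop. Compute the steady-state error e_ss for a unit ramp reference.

0.0827

The loop has one pole at the origin (type 1). Velocity error constant K_v = lim_{s→0} s·D(s)G(s) = 38.3·1.2/3.8 = 12.09.
Steady-state error to a unit ramp: e_ss = 1/K_v = 0.0827.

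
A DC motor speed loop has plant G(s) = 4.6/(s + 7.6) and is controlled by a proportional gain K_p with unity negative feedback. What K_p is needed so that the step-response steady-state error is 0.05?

For a type-0 loop with proportional control, e_ss = 1/(1 + K_p·G(0)).
G(0) = 0.6053. Require 1/(1 + K_p·0.6053) = 0.05, so 1 + 0.6053·K_p = 20.
K_p = (20 − 1)/0.6053 = 31.4.

K_p = 31.4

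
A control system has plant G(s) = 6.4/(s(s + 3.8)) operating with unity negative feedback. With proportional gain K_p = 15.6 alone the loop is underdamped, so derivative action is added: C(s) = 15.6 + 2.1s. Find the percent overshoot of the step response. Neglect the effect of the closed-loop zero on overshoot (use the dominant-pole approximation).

Forward path: (15.6 + 2.1s)·6.4/(s(s+3.8)). The closed-loop characteristic equation is s² + (3.8 + 6.4·2.1)s + 6.4·15.6 = 0.
That is s² + 17.24s + 99.84 = 0, so ω_n = 9.992 rad/s and ζ = 17.24/(2·9.992) = 0.8627.
%OS = 100·exp(−πζ/√(1−ζ²)) = 0.471%.

0.471%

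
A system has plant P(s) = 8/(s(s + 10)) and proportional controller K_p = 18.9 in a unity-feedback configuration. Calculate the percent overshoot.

The closed-loop denominator s² + 10s + 151.2 gives ω_n = √151.2 = 12.3 and ζ = 10/(2ω_n) = 0.4066.
%OS = 100·exp(−πζ/√(1−ζ²)) = 100·exp(−π·0.4066/√0.8347) = 24.7%.

24.7%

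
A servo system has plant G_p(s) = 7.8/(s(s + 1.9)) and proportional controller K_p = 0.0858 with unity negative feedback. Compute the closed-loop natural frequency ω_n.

With unity feedback the closed-loop characteristic equation is s² + 1.9s + 0.0858·7.8 = s² + 1.9s + 0.6692 = 0.
So ω_n² = 0.6692 ⇒ ω_n = 0.8181 rad/s, and ζ = 1.9/(2ω_n) = 1.16.

ω_n = 0.818 rad/s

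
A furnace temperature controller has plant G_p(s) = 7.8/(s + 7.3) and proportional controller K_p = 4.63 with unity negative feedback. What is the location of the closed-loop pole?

s = -43.41

Closed-loop transfer function: T(s) = K_p·G_p(s)/(1 + K_p·G_p(s)) = 36.11/(s + 7.3 + 36.11) = 36.11/(s + 43.41).
The closed-loop pole is at s = −43.41.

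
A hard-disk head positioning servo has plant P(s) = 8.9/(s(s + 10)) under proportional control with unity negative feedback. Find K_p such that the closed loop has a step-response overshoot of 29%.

K_p = 20.9

From %OS = 100·exp(−πζ/√(1−ζ²)) = 29%, ζ = −ln(0.29)/√(π²+ln²(0.29)) = 0.3666.
Characteristic equation s² + 10s + 8.9K_p = 0 gives ζ = 10/(2√(8.9K_p)).
Setting ζ = 0.3666: √(8.9K_p) = 10/(2·0.3666) = 13.64, so K_p = 186/8.9 = 20.9.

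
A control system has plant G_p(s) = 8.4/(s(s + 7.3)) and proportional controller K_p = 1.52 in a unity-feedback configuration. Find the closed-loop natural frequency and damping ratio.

ω_n = 3.57 rad/s, ζ = 1.02

The closed-loop denominator is s(s+7.3) + 1.52·8.4 = s² + 7.3s + 12.77.
Matching s² + 2ζω_n s + ω_n²: ω_n = √12.77 = 3.573 rad/s and 2ζω_n = 7.3, so ζ = 7.3/(2·3.573) = 1.02.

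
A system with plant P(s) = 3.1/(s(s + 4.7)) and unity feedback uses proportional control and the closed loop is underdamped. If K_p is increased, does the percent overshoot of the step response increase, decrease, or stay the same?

ζ = 4.7/(2√(3.1K_p)) decreases as K_p grows; lower damping means more overshoot.

increase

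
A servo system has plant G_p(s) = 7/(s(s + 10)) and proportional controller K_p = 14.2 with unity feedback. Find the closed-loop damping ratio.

With unity feedback the closed-loop characteristic equation is s² + 10s + 14.2·7 = s² + 10s + 99.4 = 0.
Matching s² + 2ζω_n s + ω_n²: ω_n = √99.4 = 9.97 rad/s and 2ζω_n = 10, so ζ = 10/(2·9.97) = 0.502.

ζ = 0.502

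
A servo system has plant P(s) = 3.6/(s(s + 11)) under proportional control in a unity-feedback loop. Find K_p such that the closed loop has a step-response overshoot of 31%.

K_p = 68.9

From %OS = 100·exp(−πζ/√(1−ζ²)) = 31%, ζ = −ln(0.31)/√(π²+ln²(0.31)) = 0.3493.
Characteristic equation s² + 11s + 3.6K_p = 0 gives ζ = 11/(2√(3.6K_p)).
Setting ζ = 0.3493: √(3.6K_p) = 11/(2·0.3493) = 15.75, so K_p = 247.9/3.6 = 68.9.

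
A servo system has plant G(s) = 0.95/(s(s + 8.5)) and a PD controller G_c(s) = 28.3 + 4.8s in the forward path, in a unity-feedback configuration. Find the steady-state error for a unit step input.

0

The open loop G_c(s)G(s) has a pole at the origin (type 1), so the static position error constant is infinite and e_ss = 1/(1+∞) = 0.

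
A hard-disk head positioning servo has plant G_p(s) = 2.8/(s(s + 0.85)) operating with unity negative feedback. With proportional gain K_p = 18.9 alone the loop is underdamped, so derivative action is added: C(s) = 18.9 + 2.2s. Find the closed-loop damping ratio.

ζ = 0.482

Forward path: (18.9 + 2.2s)·2.8/(s(s+0.85)). The closed-loop characteristic equation is s² + (0.85 + 2.8·2.2)s + 2.8·18.9 = 0.
That is s² + 7.01s + 52.92 = 0, so ω_n = 7.275 rad/s and ζ = 7.01/(2·7.275) = 0.4818.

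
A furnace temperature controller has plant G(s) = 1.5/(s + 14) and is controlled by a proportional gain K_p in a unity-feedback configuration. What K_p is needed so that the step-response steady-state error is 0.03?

K_p = 302

For a type-0 loop with proportional control, e_ss = 1/(1 + K_p·G(0)).
G(0) = 0.1071. Require 1/(1 + K_p·0.1071) = 0.03, so 1 + 0.1071·K_p = 33.33.
K_p = (33.33 − 1)/0.1071 = 302.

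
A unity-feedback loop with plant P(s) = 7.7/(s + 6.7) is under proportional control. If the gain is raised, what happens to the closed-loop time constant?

decrease

The closed-loop bandwidth 6.7+K_p·7.7 grows with K_p, so τ shrinks.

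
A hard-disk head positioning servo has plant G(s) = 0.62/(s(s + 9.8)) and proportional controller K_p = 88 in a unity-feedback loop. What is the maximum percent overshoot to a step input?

6.17%

The closed-loop denominator s² + 9.8s + 54.56 gives ω_n = √54.56 = 7.386 and ζ = 9.8/(2ω_n) = 0.6634.
%OS = 100·exp(−πζ/√(1−ζ²)) = 100·exp(−π·0.6634/√0.5599) = 6.17%.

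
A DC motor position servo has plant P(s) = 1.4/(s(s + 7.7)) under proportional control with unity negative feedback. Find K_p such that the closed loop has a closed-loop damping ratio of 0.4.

Closed-loop characteristic equation: s² + 7.7s + K_p·1.4 = 0.
So ω_n = √(1.4K_p) and 2ζω_n = 7.7, giving ζ = 7.7/(2√(1.4K_p)).
Setting ζ = 0.4: √(1.4K_p) = 7.7/(2·0.4) = 9.625, so K_p = 92.64/1.4 = 66.2.

K_p = 66.2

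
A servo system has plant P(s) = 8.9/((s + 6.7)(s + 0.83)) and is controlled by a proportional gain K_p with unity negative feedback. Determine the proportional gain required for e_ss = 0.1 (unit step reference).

K_p = 5.62

For a type-0 loop with proportional control, e_ss = 1/(1 + K_p·P(0)).
P(0) = 1.6. Require 1/(1 + K_p·1.6) = 0.1, so 1 + 1.6·K_p = 10.
K_p = (10 − 1)/1.6 = 5.62.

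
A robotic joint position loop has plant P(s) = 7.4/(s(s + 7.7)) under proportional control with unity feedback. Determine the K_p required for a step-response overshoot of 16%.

K_p = 7.89

From %OS = 100·exp(−πζ/√(1−ζ²)) = 16%, ζ = −ln(0.16)/√(π²+ln²(0.16)) = 0.5039.
Characteristic equation s² + 7.7s + 7.4K_p = 0 gives ζ = 7.7/(2√(7.4K_p)).
Setting ζ = 0.5039: √(7.4K_p) = 7.7/(2·0.5039) = 7.641, so K_p = 58.38/7.4 = 7.89.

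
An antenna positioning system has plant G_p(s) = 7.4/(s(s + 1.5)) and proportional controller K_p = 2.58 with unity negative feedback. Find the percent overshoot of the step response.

57.8%

The closed-loop denominator s² + 1.5s + 19.09 gives ω_n = √19.09 = 4.369 and ζ = 1.5/(2ω_n) = 0.1716.
%OS = 100·exp(−πζ/√(1−ζ²)) = 100·exp(−π·0.1716/√0.9705) = 57.8%.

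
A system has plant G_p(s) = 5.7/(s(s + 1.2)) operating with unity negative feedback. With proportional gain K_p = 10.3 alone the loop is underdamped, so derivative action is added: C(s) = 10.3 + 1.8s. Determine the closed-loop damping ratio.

ζ = 0.748

Forward path: (10.3 + 1.8s)·5.7/(s(s+1.2)). The closed-loop characteristic equation is s² + (1.2 + 5.7·1.8)s + 5.7·10.3 = 0.
That is s² + 11.46s + 58.71 = 0, so ω_n = 7.662 rad/s and ζ = 11.46/(2·7.662) = 0.7478.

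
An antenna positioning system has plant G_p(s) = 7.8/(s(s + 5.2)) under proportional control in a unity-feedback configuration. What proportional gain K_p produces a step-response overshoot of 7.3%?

From %OS = 100·exp(−πζ/√(1−ζ²)) = 7.3%, ζ = −ln(0.073)/√(π²+ln²(0.073)) = 0.6401.
Characteristic equation s² + 5.2s + 7.8K_p = 0 gives ζ = 5.2/(2√(7.8K_p)).
Setting ζ = 0.6401: √(7.8K_p) = 5.2/(2·0.6401) = 4.062, so K_p = 16.5/7.8 = 2.12.

K_p = 2.12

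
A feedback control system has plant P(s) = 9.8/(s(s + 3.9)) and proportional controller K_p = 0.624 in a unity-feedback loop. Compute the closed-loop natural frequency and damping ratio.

1 + K_p·P(s) = 0 gives s² + 3.9s + 6.115 = 0.
Matching s² + 2ζω_n s + ω_n²: ω_n = √6.115 = 2.473 rad/s and 2ζω_n = 3.9, so ζ = 3.9/(2·2.473) = 0.789.

ω_n = 2.47 rad/s, ζ = 0.789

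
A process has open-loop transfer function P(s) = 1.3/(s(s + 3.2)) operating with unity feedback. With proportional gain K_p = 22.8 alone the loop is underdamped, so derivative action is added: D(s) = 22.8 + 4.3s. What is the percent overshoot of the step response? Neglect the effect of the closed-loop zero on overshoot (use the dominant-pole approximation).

1.36%

Forward path: (22.8 + 4.3s)·1.3/(s(s+3.2)). The closed-loop characteristic equation is s² + (3.2 + 1.3·4.3)s + 1.3·22.8 = 0.
That is s² + 8.79s + 29.64 = 0, so ω_n = 5.444 rad/s and ζ = 8.79/(2·5.444) = 0.8073.
%OS = 100·exp(−πζ/√(1−ζ²)) = 1.36%.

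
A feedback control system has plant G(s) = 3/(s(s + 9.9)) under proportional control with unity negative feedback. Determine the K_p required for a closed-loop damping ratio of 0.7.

K_p = 16.7

Closed-loop characteristic equation: s² + 9.9s + K_p·3 = 0.
So ω_n = √(3K_p) and 2ζω_n = 9.9, giving ζ = 9.9/(2√(3K_p)).
Setting ζ = 0.7: √(3K_p) = 9.9/(2·0.7) = 7.071, so K_p = 50.01/3 = 16.7.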